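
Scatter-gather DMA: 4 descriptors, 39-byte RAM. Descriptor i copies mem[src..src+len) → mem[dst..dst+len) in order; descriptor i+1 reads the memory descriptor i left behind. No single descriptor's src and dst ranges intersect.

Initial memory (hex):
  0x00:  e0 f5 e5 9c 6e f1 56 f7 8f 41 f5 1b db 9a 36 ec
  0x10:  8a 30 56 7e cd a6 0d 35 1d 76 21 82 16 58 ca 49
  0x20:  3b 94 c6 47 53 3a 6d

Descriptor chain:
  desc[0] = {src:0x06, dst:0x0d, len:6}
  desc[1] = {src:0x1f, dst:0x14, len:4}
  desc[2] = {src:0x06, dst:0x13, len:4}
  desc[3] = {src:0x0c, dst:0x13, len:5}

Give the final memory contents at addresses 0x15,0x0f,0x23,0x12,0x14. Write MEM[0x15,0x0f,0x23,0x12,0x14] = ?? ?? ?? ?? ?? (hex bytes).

  after D0: wrote 6B at 0x0d = 56f78f41f51b
  after D1: wrote 4B at 0x14 = 493b94c6
  after D2: wrote 4B at 0x13 = 56f78f41
  after D3: wrote 5B at 0x13 = db56f78f41
query mem[0x15]=0xf7, mem[0x0f]=0x8f, mem[0x23]=0x47, mem[0x12]=0x1b, mem[0x14]=0x56

MEM[0x15,0x0f,0x23,0x12,0x14] = f7 8f 47 1b 56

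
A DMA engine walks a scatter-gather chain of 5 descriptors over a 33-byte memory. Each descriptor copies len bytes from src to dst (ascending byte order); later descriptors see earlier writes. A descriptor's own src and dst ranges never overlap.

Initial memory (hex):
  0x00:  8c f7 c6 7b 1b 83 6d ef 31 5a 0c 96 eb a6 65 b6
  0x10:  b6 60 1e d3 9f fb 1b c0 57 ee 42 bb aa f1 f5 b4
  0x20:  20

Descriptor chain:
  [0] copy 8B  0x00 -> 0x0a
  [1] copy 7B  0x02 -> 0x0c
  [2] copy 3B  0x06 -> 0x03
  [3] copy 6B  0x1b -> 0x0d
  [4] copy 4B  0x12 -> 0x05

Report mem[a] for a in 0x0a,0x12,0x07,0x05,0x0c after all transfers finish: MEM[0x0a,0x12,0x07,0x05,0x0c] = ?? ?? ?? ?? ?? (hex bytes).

MEM[0x0a,0x12,0x07,0x05,0x0c] = 8c 20 9f 20 c6

  after D0: wrote 8B at 0x0a = 8cf7c67b1b836def
  after D1: wrote 7B at 0x0c = c67b1b836def31
  after D2: wrote 3B at 0x03 = 6def31
  after D3: wrote 6B at 0x0d = bbaaf1f5b420
  after D4: wrote 4B at 0x05 = 20d39ffb
query mem[0x0a]=0x8c, mem[0x12]=0x20, mem[0x07]=0x9f, mem[0x05]=0x20, mem[0x0c]=0xc6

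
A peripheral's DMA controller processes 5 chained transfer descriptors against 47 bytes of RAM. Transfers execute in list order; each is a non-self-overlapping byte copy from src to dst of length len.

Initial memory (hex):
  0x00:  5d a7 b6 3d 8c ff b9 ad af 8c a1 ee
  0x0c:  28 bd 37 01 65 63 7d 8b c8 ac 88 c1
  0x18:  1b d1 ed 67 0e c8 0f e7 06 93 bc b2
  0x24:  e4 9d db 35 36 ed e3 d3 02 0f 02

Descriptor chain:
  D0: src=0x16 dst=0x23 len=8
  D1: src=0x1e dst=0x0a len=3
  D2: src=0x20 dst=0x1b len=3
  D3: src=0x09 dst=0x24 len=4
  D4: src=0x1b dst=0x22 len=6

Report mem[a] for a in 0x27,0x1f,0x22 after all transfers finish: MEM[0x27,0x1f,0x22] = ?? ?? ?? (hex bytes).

MEM[0x27,0x1f,0x22] = 06 e7 06

#0 dst[0x23+8] := {0x88,0xc1,0x1b,0xd1,0xed,0x67,0x0e,0xc8}
#1 dst[0x0a+3] := {0x0f,0xe7,0x06}
#2 dst[0x1b+3] := {0x06,0x93,0xbc}
#3 dst[0x24+4] := {0x8c,0x0f,0xe7,0x06}
#4 dst[0x22+6] := {0x06,0x93,0xbc,0x0f,0xe7,0x06}
query mem[0x27]=0x06, mem[0x1f]=0xe7, mem[0x22]=0x06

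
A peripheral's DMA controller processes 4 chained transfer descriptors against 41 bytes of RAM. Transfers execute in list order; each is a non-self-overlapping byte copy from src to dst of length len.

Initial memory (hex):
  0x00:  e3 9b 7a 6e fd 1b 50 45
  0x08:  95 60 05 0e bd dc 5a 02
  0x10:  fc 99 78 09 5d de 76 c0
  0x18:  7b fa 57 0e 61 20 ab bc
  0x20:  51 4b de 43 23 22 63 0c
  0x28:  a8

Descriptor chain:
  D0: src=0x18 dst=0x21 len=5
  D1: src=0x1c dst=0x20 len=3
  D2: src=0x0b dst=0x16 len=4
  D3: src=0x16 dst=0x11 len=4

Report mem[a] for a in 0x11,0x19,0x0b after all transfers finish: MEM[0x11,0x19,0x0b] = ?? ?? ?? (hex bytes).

  after D0: wrote 5B at 0x21 = 7bfa570e61
  after D1: wrote 3B at 0x20 = 6120ab
  after D2: wrote 4B at 0x16 = 0ebddc5a
  after D3: wrote 4B at 0x11 = 0ebddc5a
query mem[0x11]=0x0e, mem[0x19]=0x5a, mem[0x0b]=0x0e

MEM[0x11,0x19,0x0b] = 0e 5a 0e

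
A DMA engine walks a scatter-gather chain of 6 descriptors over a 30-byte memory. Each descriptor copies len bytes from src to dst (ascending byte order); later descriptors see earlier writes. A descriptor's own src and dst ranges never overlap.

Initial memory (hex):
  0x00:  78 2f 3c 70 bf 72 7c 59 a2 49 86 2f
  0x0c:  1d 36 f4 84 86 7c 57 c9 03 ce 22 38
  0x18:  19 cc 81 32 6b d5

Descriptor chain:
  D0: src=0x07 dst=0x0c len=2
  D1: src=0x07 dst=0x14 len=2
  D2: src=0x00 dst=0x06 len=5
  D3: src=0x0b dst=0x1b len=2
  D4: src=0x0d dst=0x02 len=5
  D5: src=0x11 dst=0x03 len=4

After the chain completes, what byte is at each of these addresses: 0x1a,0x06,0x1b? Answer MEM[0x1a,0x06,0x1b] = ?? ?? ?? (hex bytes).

[0] 0x07->0x0c len=2 : 59 a2
[1] 0x07->0x14 len=2 : 59 a2
[2] 0x00->0x06 len=5 : 78 2f 3c 70 bf
[3] 0x0b->0x1b len=2 : 2f 59
[4] 0x0d->0x02 len=5 : a2 f4 84 86 7c
[5] 0x11->0x03 len=4 : 7c 57 c9 59
query mem[0x1a]=0x81, mem[0x06]=0x59, mem[0x1b]=0x2f

MEM[0x1a,0x06,0x1b] = 81 59 2f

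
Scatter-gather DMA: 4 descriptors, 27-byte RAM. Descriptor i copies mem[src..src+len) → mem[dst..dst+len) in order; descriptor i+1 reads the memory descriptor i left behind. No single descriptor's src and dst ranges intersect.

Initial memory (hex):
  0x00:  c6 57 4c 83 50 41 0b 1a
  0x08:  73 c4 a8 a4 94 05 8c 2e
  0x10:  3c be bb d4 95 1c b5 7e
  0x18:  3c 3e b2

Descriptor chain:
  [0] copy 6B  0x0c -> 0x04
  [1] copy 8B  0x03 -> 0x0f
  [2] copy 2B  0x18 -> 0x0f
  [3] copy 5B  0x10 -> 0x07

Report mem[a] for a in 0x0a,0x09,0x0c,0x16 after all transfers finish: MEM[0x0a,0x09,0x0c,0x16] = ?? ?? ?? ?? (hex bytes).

D0: mem[0x04..0x09] <- [94 05 8c 2e 3c be]
D1: mem[0x0f..0x16] <- [83 94 05 8c 2e 3c be a8]
D2: mem[0x0f..0x10] <- [3c 3e]
D3: mem[0x07..0x0b] <- [3e 05 8c 2e 3c]
query mem[0x0a]=0x2e, mem[0x09]=0x8c, mem[0x0c]=0x94, mem[0x16]=0xa8

MEM[0x0a,0x09,0x0c,0x16] = 2e 8c 94 a8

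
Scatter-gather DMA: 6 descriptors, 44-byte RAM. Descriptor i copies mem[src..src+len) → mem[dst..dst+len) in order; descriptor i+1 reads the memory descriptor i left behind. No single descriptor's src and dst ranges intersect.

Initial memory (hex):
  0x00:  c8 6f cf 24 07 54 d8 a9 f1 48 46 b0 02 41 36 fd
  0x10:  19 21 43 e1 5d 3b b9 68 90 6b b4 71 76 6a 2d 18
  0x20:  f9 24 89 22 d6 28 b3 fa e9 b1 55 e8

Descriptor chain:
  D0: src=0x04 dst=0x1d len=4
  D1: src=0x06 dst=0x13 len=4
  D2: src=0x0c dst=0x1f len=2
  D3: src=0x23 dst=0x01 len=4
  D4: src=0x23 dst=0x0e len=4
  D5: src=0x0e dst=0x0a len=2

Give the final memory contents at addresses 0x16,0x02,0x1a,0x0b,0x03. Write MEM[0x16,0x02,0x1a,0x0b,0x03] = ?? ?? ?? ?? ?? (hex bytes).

  after D0: wrote 4B at 0x1d = 0754d8a9
  after D1: wrote 4B at 0x13 = d8a9f148
  after D2: wrote 2B at 0x1f = 0241
  after D3: wrote 4B at 0x01 = 22d628b3
  after D4: wrote 4B at 0x0e = 22d628b3
  after D5: wrote 2B at 0x0a = 22d6
query mem[0x16]=0x48, mem[0x02]=0xd6, mem[0x1a]=0xb4, mem[0x0b]=0xd6, mem[0x03]=0x28

MEM[0x16,0x02,0x1a,0x0b,0x03] = 48 d6 b4 d6 28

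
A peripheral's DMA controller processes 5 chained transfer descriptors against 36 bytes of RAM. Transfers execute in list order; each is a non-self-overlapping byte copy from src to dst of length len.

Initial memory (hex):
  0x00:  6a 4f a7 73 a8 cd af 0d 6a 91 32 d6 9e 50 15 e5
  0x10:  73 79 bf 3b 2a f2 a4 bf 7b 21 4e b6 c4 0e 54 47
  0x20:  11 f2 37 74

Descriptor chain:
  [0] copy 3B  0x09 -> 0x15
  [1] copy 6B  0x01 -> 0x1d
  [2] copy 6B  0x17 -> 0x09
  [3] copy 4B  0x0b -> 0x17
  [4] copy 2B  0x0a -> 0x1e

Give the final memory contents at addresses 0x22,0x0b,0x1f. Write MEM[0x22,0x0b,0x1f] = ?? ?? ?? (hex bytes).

#0 dst[0x15+3] := {0x91,0x32,0xd6}
#1 dst[0x1d+6] := {0x4f,0xa7,0x73,0xa8,0xcd,0xaf}
#2 dst[0x09+6] := {0xd6,0x7b,0x21,0x4e,0xb6,0xc4}
#3 dst[0x17+4] := {0x21,0x4e,0xb6,0xc4}
#4 dst[0x1e+2] := {0x7b,0x21}
query mem[0x22]=0xaf, mem[0x0b]=0x21, mem[0x1f]=0x21

MEM[0x22,0x0b,0x1f] = af 21 21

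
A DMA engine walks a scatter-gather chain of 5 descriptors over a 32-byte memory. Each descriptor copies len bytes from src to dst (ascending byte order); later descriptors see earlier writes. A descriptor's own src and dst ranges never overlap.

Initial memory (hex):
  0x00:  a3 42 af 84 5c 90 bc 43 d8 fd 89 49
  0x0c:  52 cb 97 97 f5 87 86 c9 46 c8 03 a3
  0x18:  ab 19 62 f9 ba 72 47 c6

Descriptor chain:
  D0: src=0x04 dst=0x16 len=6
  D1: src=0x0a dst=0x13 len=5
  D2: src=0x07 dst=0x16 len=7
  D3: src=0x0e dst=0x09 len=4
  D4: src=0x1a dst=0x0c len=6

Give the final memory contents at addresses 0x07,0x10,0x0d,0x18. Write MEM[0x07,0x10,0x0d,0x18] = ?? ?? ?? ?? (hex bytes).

MEM[0x07,0x10,0x0d,0x18] = 43 47 52 fd

[0] 0x04->0x16 len=6 : 5c 90 bc 43 d8 fd
[1] 0x0a->0x13 len=5 : 89 49 52 cb 97
[2] 0x07->0x16 len=7 : 43 d8 fd 89 49 52 cb
[3] 0x0e->0x09 len=4 : 97 97 f5 87
[4] 0x1a->0x0c len=6 : 49 52 cb 72 47 c6
query mem[0x07]=0x43, mem[0x10]=0x47, mem[0x0d]=0x52, mem[0x18]=0xfd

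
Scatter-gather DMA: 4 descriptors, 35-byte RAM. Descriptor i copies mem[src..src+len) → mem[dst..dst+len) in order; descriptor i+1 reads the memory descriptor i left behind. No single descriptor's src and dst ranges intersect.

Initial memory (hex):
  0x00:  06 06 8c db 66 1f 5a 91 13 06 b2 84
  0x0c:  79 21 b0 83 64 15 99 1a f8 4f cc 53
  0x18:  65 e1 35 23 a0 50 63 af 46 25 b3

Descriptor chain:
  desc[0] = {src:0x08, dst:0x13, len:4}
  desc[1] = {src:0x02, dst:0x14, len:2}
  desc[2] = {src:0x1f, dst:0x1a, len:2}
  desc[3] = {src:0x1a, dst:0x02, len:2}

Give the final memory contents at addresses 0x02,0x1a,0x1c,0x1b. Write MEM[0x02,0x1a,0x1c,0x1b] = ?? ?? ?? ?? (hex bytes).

  after D0: wrote 4B at 0x13 = 1306b284
  after D1: wrote 2B at 0x14 = 8cdb
  after D2: wrote 2B at 0x1a = af46
  after D3: wrote 2B at 0x02 = af46
query mem[0x02]=0xaf, mem[0x1a]=0xaf, mem[0x1c]=0xa0, mem[0x1b]=0x46

MEM[0x02,0x1a,0x1c,0x1b] = af af a0 46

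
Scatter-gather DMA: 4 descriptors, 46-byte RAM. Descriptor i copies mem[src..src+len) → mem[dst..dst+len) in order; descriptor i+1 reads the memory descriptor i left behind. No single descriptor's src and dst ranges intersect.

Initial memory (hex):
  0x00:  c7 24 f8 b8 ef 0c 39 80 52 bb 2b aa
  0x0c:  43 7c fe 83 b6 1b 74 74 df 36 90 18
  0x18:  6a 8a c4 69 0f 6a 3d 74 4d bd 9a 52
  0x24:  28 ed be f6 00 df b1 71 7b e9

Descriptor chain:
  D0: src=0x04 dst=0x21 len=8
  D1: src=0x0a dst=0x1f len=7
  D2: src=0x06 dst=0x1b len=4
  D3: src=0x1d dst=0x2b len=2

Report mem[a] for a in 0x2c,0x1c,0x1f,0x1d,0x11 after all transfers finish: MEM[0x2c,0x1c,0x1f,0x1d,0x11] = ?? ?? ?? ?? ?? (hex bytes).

#0 dst[0x21+8] := {0xef,0x0c,0x39,0x80,0x52,0xbb,0x2b,0xaa}
#1 dst[0x1f+7] := {0x2b,0xaa,0x43,0x7c,0xfe,0x83,0xb6}
#2 dst[0x1b+4] := {0x39,0x80,0x52,0xbb}
#3 dst[0x2b+2] := {0x52,0xbb}
query mem[0x2c]=0xbb, mem[0x1c]=0x80, mem[0x1f]=0x2b, mem[0x1d]=0x52, mem[0x11]=0x1b

MEM[0x2c,0x1c,0x1f,0x1d,0x11] = bb 80 2b 52 1b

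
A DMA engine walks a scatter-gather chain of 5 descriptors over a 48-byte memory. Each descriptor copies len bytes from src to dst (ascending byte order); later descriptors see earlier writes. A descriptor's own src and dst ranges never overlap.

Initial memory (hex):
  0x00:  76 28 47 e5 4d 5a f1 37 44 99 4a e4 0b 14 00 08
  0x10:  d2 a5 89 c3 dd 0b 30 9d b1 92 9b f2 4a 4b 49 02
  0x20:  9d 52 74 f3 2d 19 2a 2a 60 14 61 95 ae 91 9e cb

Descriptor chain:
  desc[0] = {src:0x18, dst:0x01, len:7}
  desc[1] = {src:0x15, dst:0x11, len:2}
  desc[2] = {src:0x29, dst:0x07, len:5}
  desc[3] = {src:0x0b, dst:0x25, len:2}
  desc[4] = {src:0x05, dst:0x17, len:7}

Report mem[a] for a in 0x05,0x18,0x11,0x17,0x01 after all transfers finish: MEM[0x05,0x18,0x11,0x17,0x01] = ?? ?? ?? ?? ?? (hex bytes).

#0 dst[0x01+7] := {0xb1,0x92,0x9b,0xf2,0x4a,0x4b,0x49}
#1 dst[0x11+2] := {0x0b,0x30}
#2 dst[0x07+5] := {0x14,0x61,0x95,0xae,0x91}
#3 dst[0x25+2] := {0x91,0x0b}
#4 dst[0x17+7] := {0x4a,0x4b,0x14,0x61,0x95,0xae,0x91}
query mem[0x05]=0x4a, mem[0x18]=0x4b, mem[0x11]=0x0b, mem[0x17]=0x4a, mem[0x01]=0xb1

MEM[0x05,0x18,0x11,0x17,0x01] = 4a 4b 0b 4a b1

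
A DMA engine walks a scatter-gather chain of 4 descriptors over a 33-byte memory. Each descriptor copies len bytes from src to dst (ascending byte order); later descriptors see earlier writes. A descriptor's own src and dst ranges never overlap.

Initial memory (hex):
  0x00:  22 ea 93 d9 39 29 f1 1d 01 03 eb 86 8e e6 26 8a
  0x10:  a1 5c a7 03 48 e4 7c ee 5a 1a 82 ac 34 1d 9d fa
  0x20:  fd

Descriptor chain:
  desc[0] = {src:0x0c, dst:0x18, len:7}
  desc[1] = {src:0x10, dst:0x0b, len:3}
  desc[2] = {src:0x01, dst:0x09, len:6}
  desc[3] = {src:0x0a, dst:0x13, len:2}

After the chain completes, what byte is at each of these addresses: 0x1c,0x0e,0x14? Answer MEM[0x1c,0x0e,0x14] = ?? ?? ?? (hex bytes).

MEM[0x1c,0x0e,0x14] = a1 f1 d9

#0 dst[0x18+7] := {0x8e,0xe6,0x26,0x8a,0xa1,0x5c,0xa7}
#1 dst[0x0b+3] := {0xa1,0x5c,0xa7}
#2 dst[0x09+6] := {0xea,0x93,0xd9,0x39,0x29,0xf1}
#3 dst[0x13+2] := {0x93,0xd9}
query mem[0x1c]=0xa1, mem[0x0e]=0xf1, mem[0x14]=0xd9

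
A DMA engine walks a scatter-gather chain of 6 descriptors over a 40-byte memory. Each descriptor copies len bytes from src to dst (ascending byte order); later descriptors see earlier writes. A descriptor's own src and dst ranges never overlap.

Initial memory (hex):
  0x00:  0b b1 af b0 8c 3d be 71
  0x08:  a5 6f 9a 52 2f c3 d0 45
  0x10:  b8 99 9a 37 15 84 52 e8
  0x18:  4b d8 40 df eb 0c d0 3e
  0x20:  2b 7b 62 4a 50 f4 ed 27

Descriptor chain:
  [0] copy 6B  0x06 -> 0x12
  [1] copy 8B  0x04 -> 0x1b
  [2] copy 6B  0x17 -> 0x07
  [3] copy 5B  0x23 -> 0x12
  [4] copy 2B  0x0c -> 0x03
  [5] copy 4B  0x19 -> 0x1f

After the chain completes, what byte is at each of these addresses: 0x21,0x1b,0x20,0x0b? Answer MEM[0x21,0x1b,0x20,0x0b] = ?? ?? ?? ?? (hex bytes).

#0 dst[0x12+6] := {0xbe,0x71,0xa5,0x6f,0x9a,0x52}
#1 dst[0x1b+8] := {0x8c,0x3d,0xbe,0x71,0xa5,0x6f,0x9a,0x52}
#2 dst[0x07+6] := {0x52,0x4b,0xd8,0x40,0x8c,0x3d}
#3 dst[0x12+5] := {0x4a,0x50,0xf4,0xed,0x27}
#4 dst[0x03+2] := {0x3d,0xc3}
#5 dst[0x1f+4] := {0xd8,0x40,0x8c,0x3d}
query mem[0x21]=0x8c, mem[0x1b]=0x8c, mem[0x20]=0x40, mem[0x0b]=0x8c

MEM[0x21,0x1b,0x20,0x0b] = 8c 8c 40 8c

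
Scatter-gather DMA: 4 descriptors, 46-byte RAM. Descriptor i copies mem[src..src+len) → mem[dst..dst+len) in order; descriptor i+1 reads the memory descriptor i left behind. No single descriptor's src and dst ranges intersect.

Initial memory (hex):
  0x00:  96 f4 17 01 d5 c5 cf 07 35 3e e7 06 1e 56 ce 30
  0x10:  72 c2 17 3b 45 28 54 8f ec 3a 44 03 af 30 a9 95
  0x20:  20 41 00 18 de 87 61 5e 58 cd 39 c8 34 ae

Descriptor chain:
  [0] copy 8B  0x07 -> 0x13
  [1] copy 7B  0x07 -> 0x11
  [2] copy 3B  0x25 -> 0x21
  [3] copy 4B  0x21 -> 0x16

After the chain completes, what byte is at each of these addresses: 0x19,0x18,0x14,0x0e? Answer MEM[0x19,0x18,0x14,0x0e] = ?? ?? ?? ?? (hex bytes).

  after D0: wrote 8B at 0x13 = 07353ee7061e56ce
  after D1: wrote 7B at 0x11 = 07353ee7061e56
  after D2: wrote 3B at 0x21 = 87615e
  after D3: wrote 4B at 0x16 = 87615ede
query mem[0x19]=0xde, mem[0x18]=0x5e, mem[0x14]=0xe7, mem[0x0e]=0xce

MEM[0x19,0x18,0x14,0x0e] = de 5e e7 ce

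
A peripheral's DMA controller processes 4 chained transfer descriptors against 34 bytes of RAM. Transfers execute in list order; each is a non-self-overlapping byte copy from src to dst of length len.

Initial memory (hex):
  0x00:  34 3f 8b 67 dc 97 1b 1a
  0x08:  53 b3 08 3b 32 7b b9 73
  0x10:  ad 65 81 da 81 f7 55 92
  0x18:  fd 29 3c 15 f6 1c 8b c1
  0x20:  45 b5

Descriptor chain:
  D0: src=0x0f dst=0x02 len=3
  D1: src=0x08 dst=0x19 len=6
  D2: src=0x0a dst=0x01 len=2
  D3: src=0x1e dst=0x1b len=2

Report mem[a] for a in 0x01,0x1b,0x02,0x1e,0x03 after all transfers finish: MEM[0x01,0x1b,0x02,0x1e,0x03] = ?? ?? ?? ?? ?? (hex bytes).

  after D0: wrote 3B at 0x02 = 73ad65
  after D1: wrote 6B at 0x19 = 53b3083b327b
  after D2: wrote 2B at 0x01 = 083b
  after D3: wrote 2B at 0x1b = 7bc1
query mem[0x01]=0x08, mem[0x1b]=0x7b, mem[0x02]=0x3b, mem[0x1e]=0x7b, mem[0x03]=0xad

MEM[0x01,0x1b,0x02,0x1e,0x03] = 08 7b 3b 7b ad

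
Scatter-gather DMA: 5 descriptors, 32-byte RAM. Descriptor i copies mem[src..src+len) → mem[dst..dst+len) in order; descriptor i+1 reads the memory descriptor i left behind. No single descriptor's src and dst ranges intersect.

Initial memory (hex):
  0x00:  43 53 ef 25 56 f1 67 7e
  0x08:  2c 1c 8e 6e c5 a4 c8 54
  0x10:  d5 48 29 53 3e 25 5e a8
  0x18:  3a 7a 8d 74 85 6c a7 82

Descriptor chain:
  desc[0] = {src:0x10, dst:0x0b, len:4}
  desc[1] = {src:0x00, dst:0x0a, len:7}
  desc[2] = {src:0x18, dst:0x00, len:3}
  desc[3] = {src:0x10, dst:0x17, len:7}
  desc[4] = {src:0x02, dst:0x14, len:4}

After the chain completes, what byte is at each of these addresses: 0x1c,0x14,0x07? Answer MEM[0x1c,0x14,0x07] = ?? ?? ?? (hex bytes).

MEM[0x1c,0x14,0x07] = 25 8d 7e

D0: mem[0x0b..0x0e] <- [d5 48 29 53]
D1: mem[0x0a..0x10] <- [43 53 ef 25 56 f1 67]
D2: mem[0x00..0x02] <- [3a 7a 8d]
D3: mem[0x17..0x1d] <- [67 48 29 53 3e 25 5e]
D4: mem[0x14..0x17] <- [8d 25 56 f1]
query mem[0x1c]=0x25, mem[0x14]=0x8d, mem[0x07]=0x7e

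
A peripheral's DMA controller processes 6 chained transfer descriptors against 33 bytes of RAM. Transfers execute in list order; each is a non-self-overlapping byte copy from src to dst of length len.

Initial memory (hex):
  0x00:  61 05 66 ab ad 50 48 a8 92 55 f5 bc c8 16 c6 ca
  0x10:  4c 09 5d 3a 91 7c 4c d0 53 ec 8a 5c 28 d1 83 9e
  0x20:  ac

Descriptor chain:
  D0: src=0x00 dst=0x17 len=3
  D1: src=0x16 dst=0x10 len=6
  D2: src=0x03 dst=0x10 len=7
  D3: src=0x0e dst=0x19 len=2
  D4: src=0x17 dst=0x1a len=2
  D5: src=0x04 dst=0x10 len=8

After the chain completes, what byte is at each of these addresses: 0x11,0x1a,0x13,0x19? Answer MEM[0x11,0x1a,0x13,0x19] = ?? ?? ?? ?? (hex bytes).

D0: mem[0x17..0x19] <- [61 05 66]
D1: mem[0x10..0x15] <- [4c 61 05 66 8a 5c]
D2: mem[0x10..0x16] <- [ab ad 50 48 a8 92 55]
D3: mem[0x19..0x1a] <- [c6 ca]
D4: mem[0x1a..0x1b] <- [61 05]
D5: mem[0x10..0x17] <- [ad 50 48 a8 92 55 f5 bc]
query mem[0x11]=0x50, mem[0x1a]=0x61, mem[0x13]=0xa8, mem[0x19]=0xc6

MEM[0x11,0x1a,0x13,0x19] = 50 61 a8 c6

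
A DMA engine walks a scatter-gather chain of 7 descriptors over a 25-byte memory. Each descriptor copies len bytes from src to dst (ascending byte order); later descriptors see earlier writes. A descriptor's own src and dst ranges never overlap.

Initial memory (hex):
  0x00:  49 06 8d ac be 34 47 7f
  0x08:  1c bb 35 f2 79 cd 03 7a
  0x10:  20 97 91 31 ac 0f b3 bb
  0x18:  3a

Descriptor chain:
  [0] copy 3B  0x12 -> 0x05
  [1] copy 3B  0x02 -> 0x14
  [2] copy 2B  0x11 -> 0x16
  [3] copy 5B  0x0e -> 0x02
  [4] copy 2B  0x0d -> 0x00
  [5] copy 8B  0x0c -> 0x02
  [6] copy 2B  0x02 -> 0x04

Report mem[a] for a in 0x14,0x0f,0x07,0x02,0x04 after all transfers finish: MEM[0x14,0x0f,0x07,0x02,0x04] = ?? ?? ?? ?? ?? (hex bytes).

MEM[0x14,0x0f,0x07,0x02,0x04] = 8d 7a 97 79 79

[0] 0x12->0x05 len=3 : 91 31 ac
[1] 0x02->0x14 len=3 : 8d ac be
[2] 0x11->0x16 len=2 : 97 91
[3] 0x0e->0x02 len=5 : 03 7a 20 97 91
[4] 0x0d->0x00 len=2 : cd 03
[5] 0x0c->0x02 len=8 : 79 cd 03 7a 20 97 91 31
[6] 0x02->0x04 len=2 : 79 cd
query mem[0x14]=0x8d, mem[0x0f]=0x7a, mem[0x07]=0x97, mem[0x02]=0x79, mem[0x04]=0x79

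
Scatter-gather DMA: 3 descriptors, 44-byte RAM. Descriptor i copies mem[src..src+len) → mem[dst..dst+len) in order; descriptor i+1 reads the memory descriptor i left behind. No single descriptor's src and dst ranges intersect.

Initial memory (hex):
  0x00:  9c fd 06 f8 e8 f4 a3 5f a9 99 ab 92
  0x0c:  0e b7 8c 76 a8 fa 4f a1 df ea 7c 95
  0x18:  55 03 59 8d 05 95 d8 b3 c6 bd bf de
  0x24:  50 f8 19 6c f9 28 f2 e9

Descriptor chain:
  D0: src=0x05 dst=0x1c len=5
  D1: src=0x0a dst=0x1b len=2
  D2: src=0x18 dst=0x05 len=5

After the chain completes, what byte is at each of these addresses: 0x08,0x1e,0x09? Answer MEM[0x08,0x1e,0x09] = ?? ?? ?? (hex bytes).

MEM[0x08,0x1e,0x09] = ab 5f 92

#0 dst[0x1c+5] := {0xf4,0xa3,0x5f,0xa9,0x99}
#1 dst[0x1b+2] := {0xab,0x92}
#2 dst[0x05+5] := {0x55,0x03,0x59,0xab,0x92}
query mem[0x08]=0xab, mem[0x1e]=0x5f, mem[0x09]=0x92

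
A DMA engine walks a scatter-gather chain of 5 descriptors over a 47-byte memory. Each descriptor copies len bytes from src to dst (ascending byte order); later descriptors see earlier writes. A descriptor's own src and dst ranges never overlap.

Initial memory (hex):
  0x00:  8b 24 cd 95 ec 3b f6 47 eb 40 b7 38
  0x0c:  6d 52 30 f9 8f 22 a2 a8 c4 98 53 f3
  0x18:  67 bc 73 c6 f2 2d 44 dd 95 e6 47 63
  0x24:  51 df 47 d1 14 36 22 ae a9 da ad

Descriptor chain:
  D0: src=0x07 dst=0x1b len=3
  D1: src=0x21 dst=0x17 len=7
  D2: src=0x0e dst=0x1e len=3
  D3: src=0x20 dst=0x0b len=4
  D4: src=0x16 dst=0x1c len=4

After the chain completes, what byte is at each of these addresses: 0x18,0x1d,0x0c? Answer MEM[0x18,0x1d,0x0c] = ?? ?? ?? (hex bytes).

[0] 0x07->0x1b len=3 : 47 eb 40
[1] 0x21->0x17 len=7 : e6 47 63 51 df 47 d1
[2] 0x0e->0x1e len=3 : 30 f9 8f
[3] 0x20->0x0b len=4 : 8f e6 47 63
[4] 0x16->0x1c len=4 : 53 e6 47 63
query mem[0x18]=0x47, mem[0x1d]=0xe6, mem[0x0c]=0xe6

MEM[0x18,0x1d,0x0c] = 47 e6 e6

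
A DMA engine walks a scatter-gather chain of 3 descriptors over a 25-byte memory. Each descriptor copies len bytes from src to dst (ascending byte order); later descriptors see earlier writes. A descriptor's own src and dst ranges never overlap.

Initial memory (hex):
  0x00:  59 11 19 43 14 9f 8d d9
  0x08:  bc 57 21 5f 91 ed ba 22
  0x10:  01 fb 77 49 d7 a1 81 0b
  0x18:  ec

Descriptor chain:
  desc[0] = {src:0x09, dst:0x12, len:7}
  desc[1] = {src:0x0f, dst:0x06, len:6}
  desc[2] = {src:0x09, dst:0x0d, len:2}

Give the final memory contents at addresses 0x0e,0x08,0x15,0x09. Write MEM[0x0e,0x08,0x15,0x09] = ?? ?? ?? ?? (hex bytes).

MEM[0x0e,0x08,0x15,0x09] = 21 fb 91 57

#0 dst[0x12+7] := {0x57,0x21,0x5f,0x91,0xed,0xba,0x22}
#1 dst[0x06+6] := {0x22,0x01,0xfb,0x57,0x21,0x5f}
#2 dst[0x0d+2] := {0x57,0x21}
query mem[0x0e]=0x21, mem[0x08]=0xfb, mem[0x15]=0x91, mem[0x09]=0x57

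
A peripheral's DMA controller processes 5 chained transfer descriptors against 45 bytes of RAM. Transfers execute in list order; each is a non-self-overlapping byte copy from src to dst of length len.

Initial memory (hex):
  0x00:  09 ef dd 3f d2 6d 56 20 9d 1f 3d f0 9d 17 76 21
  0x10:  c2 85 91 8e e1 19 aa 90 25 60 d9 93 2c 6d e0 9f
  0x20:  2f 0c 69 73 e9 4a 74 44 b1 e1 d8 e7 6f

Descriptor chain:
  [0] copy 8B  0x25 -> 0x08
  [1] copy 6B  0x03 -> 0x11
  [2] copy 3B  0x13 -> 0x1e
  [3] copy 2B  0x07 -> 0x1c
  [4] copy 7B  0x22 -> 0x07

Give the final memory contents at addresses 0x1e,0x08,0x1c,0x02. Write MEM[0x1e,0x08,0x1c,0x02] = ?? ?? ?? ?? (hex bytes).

MEM[0x1e,0x08,0x1c,0x02] = 6d 73 20 dd

D0: mem[0x08..0x0f] <- [4a 74 44 b1 e1 d8 e7 6f]
D1: mem[0x11..0x16] <- [3f d2 6d 56 20 4a]
D2: mem[0x1e..0x20] <- [6d 56 20]
D3: mem[0x1c..0x1d] <- [20 4a]
D4: mem[0x07..0x0d] <- [69 73 e9 4a 74 44 b1]
query mem[0x1e]=0x6d, mem[0x08]=0x73, mem[0x1c]=0x20, mem[0x02]=0xdd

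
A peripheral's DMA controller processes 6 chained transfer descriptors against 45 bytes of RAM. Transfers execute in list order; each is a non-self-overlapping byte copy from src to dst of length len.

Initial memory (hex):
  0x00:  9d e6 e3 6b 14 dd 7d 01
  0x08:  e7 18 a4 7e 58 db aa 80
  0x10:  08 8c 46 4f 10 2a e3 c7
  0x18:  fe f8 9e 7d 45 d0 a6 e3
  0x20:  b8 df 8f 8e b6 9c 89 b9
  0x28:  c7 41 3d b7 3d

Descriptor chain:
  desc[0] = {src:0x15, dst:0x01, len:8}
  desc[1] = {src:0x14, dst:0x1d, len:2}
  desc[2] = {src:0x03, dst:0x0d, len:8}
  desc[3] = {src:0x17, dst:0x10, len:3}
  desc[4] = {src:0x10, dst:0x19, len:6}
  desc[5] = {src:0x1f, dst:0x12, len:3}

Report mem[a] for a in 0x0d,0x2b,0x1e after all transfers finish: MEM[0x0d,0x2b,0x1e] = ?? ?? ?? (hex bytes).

D0: mem[0x01..0x08] <- [2a e3 c7 fe f8 9e 7d 45]
D1: mem[0x1d..0x1e] <- [10 2a]
D2: mem[0x0d..0x14] <- [c7 fe f8 9e 7d 45 18 a4]
D3: mem[0x10..0x12] <- [c7 fe f8]
D4: mem[0x19..0x1e] <- [c7 fe f8 18 a4 2a]
D5: mem[0x12..0x14] <- [e3 b8 df]
query mem[0x0d]=0xc7, mem[0x2b]=0xb7, mem[0x1e]=0x2a

MEM[0x0d,0x2b,0x1e] = c7 b7 2a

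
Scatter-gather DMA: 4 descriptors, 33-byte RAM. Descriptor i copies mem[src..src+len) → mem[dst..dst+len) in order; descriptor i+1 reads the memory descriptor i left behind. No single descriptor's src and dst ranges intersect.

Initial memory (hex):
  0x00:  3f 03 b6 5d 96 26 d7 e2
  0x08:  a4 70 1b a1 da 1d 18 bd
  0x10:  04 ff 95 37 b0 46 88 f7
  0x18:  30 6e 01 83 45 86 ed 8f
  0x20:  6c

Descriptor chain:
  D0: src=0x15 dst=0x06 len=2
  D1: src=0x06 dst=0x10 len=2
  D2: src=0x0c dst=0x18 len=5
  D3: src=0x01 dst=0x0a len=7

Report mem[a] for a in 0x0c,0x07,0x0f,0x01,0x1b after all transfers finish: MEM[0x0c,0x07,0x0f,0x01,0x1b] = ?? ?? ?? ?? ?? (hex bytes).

MEM[0x0c,0x07,0x0f,0x01,0x1b] = 5d 88 46 03 bd

#0 dst[0x06+2] := {0x46,0x88}
#1 dst[0x10+2] := {0x46,0x88}
#2 dst[0x18+5] := {0xda,0x1d,0x18,0xbd,0x46}
#3 dst[0x0a+7] := {0x03,0xb6,0x5d,0x96,0x26,0x46,0x88}
query mem[0x0c]=0x5d, mem[0x07]=0x88, mem[0x0f]=0x46, mem[0x01]=0x03, mem[0x1b]=0xbd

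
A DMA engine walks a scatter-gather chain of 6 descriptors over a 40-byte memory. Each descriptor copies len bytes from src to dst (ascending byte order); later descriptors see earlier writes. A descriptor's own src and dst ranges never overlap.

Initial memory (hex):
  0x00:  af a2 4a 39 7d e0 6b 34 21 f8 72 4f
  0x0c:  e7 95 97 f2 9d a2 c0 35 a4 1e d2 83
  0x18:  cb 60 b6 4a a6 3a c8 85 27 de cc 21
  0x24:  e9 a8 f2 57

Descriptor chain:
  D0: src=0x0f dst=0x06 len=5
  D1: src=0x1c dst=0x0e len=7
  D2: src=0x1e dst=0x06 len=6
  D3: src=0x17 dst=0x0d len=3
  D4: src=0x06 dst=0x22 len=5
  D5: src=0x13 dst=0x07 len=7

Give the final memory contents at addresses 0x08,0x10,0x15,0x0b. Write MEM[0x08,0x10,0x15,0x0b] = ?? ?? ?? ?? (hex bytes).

MEM[0x08,0x10,0x15,0x0b] = cc c8 1e 83

[0] 0x0f->0x06 len=5 : f2 9d a2 c0 35
[1] 0x1c->0x0e len=7 : a6 3a c8 85 27 de cc
[2] 0x1e->0x06 len=6 : c8 85 27 de cc 21
[3] 0x17->0x0d len=3 : 83 cb 60
[4] 0x06->0x22 len=5 : c8 85 27 de cc
[5] 0x13->0x07 len=7 : de cc 1e d2 83 cb 60
query mem[0x08]=0xcc, mem[0x10]=0xc8, mem[0x15]=0x1e, mem[0x0b]=0x83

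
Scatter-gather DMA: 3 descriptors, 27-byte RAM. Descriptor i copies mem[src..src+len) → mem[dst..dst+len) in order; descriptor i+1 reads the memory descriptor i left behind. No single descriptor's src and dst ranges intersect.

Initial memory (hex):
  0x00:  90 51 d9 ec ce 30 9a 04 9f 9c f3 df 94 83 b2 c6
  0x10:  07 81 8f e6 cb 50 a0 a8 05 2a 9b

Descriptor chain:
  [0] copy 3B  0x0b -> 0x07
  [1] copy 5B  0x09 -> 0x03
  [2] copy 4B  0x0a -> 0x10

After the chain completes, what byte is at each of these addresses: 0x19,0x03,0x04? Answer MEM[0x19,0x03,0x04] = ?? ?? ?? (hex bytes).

D0: mem[0x07..0x09] <- [df 94 83]
D1: mem[0x03..0x07] <- [83 f3 df 94 83]
D2: mem[0x10..0x13] <- [f3 df 94 83]
query mem[0x19]=0x2a, mem[0x03]=0x83, mem[0x04]=0xf3

MEM[0x19,0x03,0x04] = 2a 83 f3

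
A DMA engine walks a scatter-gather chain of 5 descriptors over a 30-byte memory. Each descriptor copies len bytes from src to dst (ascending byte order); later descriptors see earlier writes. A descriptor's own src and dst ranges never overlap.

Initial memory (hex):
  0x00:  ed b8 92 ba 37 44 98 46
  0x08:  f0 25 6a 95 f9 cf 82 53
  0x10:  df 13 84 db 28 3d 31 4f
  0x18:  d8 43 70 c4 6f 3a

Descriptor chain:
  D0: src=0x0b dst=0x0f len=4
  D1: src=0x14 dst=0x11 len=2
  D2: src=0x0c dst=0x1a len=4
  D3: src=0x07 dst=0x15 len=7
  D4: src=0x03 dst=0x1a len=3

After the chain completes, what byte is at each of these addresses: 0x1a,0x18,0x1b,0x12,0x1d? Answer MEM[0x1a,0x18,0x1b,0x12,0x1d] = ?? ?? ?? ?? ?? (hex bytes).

[0] 0x0b->0x0f len=4 : 95 f9 cf 82
[1] 0x14->0x11 len=2 : 28 3d
[2] 0x0c->0x1a len=4 : f9 cf 82 95
[3] 0x07->0x15 len=7 : 46 f0 25 6a 95 f9 cf
[4] 0x03->0x1a len=3 : ba 37 44
query mem[0x1a]=0xba, mem[0x18]=0x6a, mem[0x1b]=0x37, mem[0x12]=0x3d, mem[0x1d]=0x95

MEM[0x1a,0x18,0x1b,0x12,0x1d] = ba 6a 37 3d 95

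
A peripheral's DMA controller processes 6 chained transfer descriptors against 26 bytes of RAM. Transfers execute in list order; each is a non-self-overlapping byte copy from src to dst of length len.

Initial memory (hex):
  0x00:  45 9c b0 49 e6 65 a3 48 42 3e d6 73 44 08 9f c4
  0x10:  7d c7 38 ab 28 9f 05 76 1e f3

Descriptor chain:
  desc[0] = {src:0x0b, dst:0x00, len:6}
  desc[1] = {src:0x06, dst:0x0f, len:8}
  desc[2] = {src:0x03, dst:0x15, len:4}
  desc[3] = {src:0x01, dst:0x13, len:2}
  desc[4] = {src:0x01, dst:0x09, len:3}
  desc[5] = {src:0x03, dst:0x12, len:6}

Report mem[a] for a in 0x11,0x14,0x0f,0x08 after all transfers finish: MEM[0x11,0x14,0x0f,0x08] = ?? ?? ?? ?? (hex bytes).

MEM[0x11,0x14,0x0f,0x08] = 42 7d a3 42

#0 dst[0x00+6] := {0x73,0x44,0x08,0x9f,0xc4,0x7d}
#1 dst[0x0f+8] := {0xa3,0x48,0x42,0x3e,0xd6,0x73,0x44,0x08}
#2 dst[0x15+4] := {0x9f,0xc4,0x7d,0xa3}
#3 dst[0x13+2] := {0x44,0x08}
#4 dst[0x09+3] := {0x44,0x08,0x9f}
#5 dst[0x12+6] := {0x9f,0xc4,0x7d,0xa3,0x48,0x42}
query mem[0x11]=0x42, mem[0x14]=0x7d, mem[0x0f]=0xa3, mem[0x08]=0x42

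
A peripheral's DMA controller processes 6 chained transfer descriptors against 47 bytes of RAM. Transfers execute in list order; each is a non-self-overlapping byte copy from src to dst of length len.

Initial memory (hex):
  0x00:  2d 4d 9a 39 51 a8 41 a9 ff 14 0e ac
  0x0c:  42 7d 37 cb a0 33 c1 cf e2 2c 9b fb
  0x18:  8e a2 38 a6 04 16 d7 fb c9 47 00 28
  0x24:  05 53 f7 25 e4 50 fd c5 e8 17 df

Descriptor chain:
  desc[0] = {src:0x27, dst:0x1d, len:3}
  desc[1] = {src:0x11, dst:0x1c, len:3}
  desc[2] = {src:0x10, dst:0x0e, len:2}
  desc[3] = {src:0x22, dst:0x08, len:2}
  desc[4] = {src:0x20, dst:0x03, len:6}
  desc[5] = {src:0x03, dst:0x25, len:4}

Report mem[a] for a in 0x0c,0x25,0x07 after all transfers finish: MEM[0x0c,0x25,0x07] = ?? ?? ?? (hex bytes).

MEM[0x0c,0x25,0x07] = 42 c9 05

  after D0: wrote 3B at 0x1d = 25e450
  after D1: wrote 3B at 0x1c = 33c1cf
  after D2: wrote 2B at 0x0e = a033
  after D3: wrote 2B at 0x08 = 0028
  after D4: wrote 6B at 0x03 = c94700280553
  after D5: wrote 4B at 0x25 = c9470028
query mem[0x0c]=0x42, mem[0x25]=0xc9, mem[0x07]=0x05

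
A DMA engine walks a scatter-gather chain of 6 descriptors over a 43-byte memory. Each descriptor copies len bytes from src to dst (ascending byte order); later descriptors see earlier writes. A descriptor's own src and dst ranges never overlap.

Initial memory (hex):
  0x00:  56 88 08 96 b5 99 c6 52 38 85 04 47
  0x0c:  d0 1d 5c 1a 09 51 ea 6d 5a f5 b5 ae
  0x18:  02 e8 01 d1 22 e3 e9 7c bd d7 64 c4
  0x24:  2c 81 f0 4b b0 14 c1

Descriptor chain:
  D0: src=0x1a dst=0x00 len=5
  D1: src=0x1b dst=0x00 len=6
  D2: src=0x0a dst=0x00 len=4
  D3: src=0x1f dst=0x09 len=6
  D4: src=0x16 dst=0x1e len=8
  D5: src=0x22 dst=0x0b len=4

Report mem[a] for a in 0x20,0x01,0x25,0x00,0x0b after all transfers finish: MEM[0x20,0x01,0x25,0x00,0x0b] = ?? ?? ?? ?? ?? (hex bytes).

#0 dst[0x00+5] := {0x01,0xd1,0x22,0xe3,0xe9}
#1 dst[0x00+6] := {0xd1,0x22,0xe3,0xe9,0x7c,0xbd}
#2 dst[0x00+4] := {0x04,0x47,0xd0,0x1d}
#3 dst[0x09+6] := {0x7c,0xbd,0xd7,0x64,0xc4,0x2c}
#4 dst[0x1e+8] := {0xb5,0xae,0x02,0xe8,0x01,0xd1,0x22,0xe3}
#5 dst[0x0b+4] := {0x01,0xd1,0x22,0xe3}
query mem[0x20]=0x02, mem[0x01]=0x47, mem[0x25]=0xe3, mem[0x00]=0x04, mem[0x0b]=0x01

MEM[0x20,0x01,0x25,0x00,0x0b] = 02 47 e3 04 01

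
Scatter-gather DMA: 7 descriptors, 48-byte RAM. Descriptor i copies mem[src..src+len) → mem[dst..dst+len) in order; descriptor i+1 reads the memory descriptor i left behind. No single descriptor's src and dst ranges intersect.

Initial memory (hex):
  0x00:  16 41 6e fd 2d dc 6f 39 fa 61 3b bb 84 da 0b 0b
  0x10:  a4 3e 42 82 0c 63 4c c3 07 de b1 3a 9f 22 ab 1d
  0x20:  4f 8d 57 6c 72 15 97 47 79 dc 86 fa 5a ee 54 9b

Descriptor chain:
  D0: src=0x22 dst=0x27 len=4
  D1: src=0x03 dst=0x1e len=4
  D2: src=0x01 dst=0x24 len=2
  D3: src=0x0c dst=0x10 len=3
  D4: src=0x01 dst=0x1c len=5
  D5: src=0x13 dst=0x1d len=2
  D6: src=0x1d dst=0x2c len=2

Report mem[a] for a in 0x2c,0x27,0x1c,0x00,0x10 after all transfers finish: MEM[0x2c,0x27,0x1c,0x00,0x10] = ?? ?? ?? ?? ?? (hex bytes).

[0] 0x22->0x27 len=4 : 57 6c 72 15
[1] 0x03->0x1e len=4 : fd 2d dc 6f
[2] 0x01->0x24 len=2 : 41 6e
[3] 0x0c->0x10 len=3 : 84 da 0b
[4] 0x01->0x1c len=5 : 41 6e fd 2d dc
[5] 0x13->0x1d len=2 : 82 0c
[6] 0x1d->0x2c len=2 : 82 0c
query mem[0x2c]=0x82, mem[0x27]=0x57, mem[0x1c]=0x41, mem[0x00]=0x16, mem[0x10]=0x84

MEM[0x2c,0x27,0x1c,0x00,0x10] = 82 57 41 16 84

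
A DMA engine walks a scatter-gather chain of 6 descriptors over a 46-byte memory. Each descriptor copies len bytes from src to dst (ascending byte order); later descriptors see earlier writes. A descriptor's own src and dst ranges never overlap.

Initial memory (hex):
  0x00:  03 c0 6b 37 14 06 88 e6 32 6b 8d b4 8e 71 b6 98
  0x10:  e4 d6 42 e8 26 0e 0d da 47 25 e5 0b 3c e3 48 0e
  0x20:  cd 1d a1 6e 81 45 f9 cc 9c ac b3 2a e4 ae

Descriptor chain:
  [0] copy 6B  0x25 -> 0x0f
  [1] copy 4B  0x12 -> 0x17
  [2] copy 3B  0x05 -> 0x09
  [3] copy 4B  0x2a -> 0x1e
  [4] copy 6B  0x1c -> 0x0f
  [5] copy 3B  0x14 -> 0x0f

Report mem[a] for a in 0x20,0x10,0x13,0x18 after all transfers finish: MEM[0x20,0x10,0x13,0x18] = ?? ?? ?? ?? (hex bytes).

MEM[0x20,0x10,0x13,0x18] = e4 0e e4 ac

  after D0: wrote 6B at 0x0f = 45f9cc9cacb3
  after D1: wrote 4B at 0x17 = 9cacb30e
  after D2: wrote 3B at 0x09 = 0688e6
  after D3: wrote 4B at 0x1e = b32ae4ae
  after D4: wrote 6B at 0x0f = 3ce3b32ae4ae
  after D5: wrote 3B at 0x0f = ae0e0d
query mem[0x20]=0xe4, mem[0x10]=0x0e, mem[0x13]=0xe4, mem[0x18]=0xac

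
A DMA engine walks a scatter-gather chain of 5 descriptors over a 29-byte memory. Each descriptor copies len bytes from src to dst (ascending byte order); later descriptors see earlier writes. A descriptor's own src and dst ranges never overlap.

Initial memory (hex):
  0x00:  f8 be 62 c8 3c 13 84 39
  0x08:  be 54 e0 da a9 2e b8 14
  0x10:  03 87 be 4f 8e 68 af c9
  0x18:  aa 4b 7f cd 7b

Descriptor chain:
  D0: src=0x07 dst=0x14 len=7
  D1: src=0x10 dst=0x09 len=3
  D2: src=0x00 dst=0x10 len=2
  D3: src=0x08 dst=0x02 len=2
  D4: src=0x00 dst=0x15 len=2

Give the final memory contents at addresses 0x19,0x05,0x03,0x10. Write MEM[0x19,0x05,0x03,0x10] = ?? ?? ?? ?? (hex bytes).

[0] 0x07->0x14 len=7 : 39 be 54 e0 da a9 2e
[1] 0x10->0x09 len=3 : 03 87 be
[2] 0x00->0x10 len=2 : f8 be
[3] 0x08->0x02 len=2 : be 03
[4] 0x00->0x15 len=2 : f8 be
query mem[0x19]=0xa9, mem[0x05]=0x13, mem[0x03]=0x03, mem[0x10]=0xf8

MEM[0x19,0x05,0x03,0x10] = a9 13 03 f8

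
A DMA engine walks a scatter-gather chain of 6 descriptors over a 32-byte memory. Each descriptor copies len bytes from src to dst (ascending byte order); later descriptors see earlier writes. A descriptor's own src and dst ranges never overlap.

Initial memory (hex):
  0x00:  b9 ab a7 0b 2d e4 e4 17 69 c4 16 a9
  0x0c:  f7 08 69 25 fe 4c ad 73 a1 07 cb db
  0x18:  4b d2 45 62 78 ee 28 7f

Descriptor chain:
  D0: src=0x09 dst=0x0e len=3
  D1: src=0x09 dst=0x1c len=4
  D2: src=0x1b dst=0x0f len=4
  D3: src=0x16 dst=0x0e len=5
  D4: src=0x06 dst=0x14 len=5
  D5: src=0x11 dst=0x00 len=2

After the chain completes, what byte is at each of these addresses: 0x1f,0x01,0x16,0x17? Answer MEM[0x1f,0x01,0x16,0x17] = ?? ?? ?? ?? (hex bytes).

MEM[0x1f,0x01,0x16,0x17] = f7 45 69 c4

D0: mem[0x0e..0x10] <- [c4 16 a9]
D1: mem[0x1c..0x1f] <- [c4 16 a9 f7]
D2: mem[0x0f..0x12] <- [62 c4 16 a9]
D3: mem[0x0e..0x12] <- [cb db 4b d2 45]
D4: mem[0x14..0x18] <- [e4 17 69 c4 16]
D5: mem[0x00..0x01] <- [d2 45]
query mem[0x1f]=0xf7, mem[0x01]=0x45, mem[0x16]=0x69, mem[0x17]=0xc4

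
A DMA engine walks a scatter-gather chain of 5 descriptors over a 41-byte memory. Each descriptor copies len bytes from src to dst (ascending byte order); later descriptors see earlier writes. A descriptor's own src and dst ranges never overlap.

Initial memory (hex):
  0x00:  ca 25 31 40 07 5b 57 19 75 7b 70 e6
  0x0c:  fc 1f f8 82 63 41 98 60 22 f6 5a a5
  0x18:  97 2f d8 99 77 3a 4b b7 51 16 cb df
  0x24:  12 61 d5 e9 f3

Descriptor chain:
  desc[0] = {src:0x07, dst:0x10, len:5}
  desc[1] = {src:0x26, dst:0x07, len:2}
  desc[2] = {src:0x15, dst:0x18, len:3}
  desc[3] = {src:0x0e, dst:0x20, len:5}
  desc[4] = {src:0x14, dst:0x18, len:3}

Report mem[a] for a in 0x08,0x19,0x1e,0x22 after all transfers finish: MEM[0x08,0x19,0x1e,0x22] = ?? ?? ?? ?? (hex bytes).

D0: mem[0x10..0x14] <- [19 75 7b 70 e6]
D1: mem[0x07..0x08] <- [d5 e9]
D2: mem[0x18..0x1a] <- [f6 5a a5]
D3: mem[0x20..0x24] <- [f8 82 19 75 7b]
D4: mem[0x18..0x1a] <- [e6 f6 5a]
query mem[0x08]=0xe9, mem[0x19]=0xf6, mem[0x1e]=0x4b, mem[0x22]=0x19

MEM[0x08,0x19,0x1e,0x22] = e9 f6 4b 19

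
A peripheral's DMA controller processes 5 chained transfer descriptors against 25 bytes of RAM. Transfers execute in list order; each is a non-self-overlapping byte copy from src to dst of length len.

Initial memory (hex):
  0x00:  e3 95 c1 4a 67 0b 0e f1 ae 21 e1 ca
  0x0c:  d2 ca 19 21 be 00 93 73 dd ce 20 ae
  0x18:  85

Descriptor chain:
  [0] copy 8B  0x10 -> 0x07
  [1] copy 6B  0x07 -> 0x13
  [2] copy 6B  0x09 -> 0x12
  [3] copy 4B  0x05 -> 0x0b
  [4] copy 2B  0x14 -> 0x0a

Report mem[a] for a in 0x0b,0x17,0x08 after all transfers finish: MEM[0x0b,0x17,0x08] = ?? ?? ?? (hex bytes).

D0: mem[0x07..0x0e] <- [be 00 93 73 dd ce 20 ae]
D1: mem[0x13..0x18] <- [be 00 93 73 dd ce]
D2: mem[0x12..0x17] <- [93 73 dd ce 20 ae]
D3: mem[0x0b..0x0e] <- [0b 0e be 00]
D4: mem[0x0a..0x0b] <- [dd ce]
query mem[0x0b]=0xce, mem[0x17]=0xae, mem[0x08]=0x00

MEM[0x0b,0x17,0x08] = ce ae 00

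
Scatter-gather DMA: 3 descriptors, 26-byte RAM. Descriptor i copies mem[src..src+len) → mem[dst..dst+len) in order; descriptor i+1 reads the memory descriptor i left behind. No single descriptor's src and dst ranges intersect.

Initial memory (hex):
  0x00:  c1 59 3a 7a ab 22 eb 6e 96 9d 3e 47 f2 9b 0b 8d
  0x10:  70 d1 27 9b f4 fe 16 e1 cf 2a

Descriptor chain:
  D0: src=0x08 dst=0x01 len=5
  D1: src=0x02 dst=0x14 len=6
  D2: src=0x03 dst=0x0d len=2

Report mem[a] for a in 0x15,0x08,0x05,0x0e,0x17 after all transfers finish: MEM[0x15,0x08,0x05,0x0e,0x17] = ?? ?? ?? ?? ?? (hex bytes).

[0] 0x08->0x01 len=5 : 96 9d 3e 47 f2
[1] 0x02->0x14 len=6 : 9d 3e 47 f2 eb 6e
[2] 0x03->0x0d len=2 : 3e 47
query mem[0x15]=0x3e, mem[0x08]=0x96, mem[0x05]=0xf2, mem[0x0e]=0x47, mem[0x17]=0xf2

MEM[0x15,0x08,0x05,0x0e,0x17] = 3e 96 f2 47 f2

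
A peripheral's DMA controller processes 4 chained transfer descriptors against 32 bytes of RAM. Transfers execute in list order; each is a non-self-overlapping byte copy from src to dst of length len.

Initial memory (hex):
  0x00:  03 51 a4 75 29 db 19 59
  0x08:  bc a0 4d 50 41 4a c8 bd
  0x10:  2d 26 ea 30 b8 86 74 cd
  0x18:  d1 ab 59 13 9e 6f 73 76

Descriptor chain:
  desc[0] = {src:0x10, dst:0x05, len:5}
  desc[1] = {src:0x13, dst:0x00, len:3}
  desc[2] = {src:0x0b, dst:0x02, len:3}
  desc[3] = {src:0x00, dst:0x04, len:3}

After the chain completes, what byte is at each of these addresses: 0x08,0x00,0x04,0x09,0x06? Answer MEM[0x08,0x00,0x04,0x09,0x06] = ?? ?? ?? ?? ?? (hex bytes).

  after D0: wrote 5B at 0x05 = 2d26ea30b8
  after D1: wrote 3B at 0x00 = 30b886
  after D2: wrote 3B at 0x02 = 50414a
  after D3: wrote 3B at 0x04 = 30b850
query mem[0x08]=0x30, mem[0x00]=0x30, mem[0x04]=0x30, mem[0x09]=0xb8, mem[0x06]=0x50

MEM[0x08,0x00,0x04,0x09,0x06] = 30 30 30 b8 50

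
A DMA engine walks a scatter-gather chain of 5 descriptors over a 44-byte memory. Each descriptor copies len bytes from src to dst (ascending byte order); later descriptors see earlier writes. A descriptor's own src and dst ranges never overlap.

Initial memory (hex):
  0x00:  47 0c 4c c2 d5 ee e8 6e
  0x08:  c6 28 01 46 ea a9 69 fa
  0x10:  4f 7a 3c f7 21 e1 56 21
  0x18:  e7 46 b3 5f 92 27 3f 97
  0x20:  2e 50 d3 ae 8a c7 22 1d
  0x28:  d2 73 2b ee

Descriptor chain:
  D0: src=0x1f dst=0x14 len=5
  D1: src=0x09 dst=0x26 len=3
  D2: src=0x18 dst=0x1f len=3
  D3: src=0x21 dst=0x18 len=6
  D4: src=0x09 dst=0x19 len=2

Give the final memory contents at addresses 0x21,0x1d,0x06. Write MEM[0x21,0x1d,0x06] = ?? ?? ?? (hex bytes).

#0 dst[0x14+5] := {0x97,0x2e,0x50,0xd3,0xae}
#1 dst[0x26+3] := {0x28,0x01,0x46}
#2 dst[0x1f+3] := {0xae,0x46,0xb3}
#3 dst[0x18+6] := {0xb3,0xd3,0xae,0x8a,0xc7,0x28}
#4 dst[0x19+2] := {0x28,0x01}
query mem[0x21]=0xb3, mem[0x1d]=0x28, mem[0x06]=0xe8

MEM[0x21,0x1d,0x06] = b3 28 e8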